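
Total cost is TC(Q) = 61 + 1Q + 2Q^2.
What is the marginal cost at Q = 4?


MC = dTC/dQ = 1 + 2*2*Q
At Q = 4:
MC = 1 + 4*4
MC = 1 + 16 = 17

17


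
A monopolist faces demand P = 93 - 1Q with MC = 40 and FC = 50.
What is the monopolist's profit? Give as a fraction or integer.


MR = MC: 93 - 2Q = 40
Q* = 53/2
P* = 93 - 1*53/2 = 133/2
Profit = (P* - MC)*Q* - FC
= (133/2 - 40)*53/2 - 50
= 53/2*53/2 - 50
= 2809/4 - 50 = 2609/4

2609/4


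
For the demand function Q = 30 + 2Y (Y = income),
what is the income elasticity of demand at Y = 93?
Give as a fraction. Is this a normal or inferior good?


dQ/dY = 2
At Y = 93: Q = 30 + 2*93 = 216
Ey = (dQ/dY)(Y/Q) = 2 * 93 / 216 = 31/36
Since Ey > 0, this is a normal good.

31/36 (normal good)


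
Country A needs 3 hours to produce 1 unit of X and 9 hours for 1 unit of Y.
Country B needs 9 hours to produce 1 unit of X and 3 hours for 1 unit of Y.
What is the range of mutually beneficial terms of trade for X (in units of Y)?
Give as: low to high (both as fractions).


Opportunity cost of X for Country A = hours_X / hours_Y = 3/9 = 1/3 units of Y
Opportunity cost of X for Country B = hours_X / hours_Y = 9/3 = 3 units of Y
Terms of trade must be between the two opportunity costs.
Range: 1/3 to 3

1/3 to 3


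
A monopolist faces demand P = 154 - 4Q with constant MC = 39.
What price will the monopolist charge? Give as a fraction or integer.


MR = 154 - 8Q
Set MR = MC: 154 - 8Q = 39
Q* = 115/8
Substitute into demand:
P* = 154 - 4*115/8 = 193/2

193/2


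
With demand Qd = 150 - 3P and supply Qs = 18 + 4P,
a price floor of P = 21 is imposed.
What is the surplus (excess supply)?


At P = 21:
Qd = 150 - 3*21 = 87
Qs = 18 + 4*21 = 102
Surplus = Qs - Qd = 102 - 87 = 15

15


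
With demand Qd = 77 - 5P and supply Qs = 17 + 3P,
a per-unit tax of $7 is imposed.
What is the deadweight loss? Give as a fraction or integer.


Pre-tax equilibrium quantity: Q* = 79/2
Post-tax equilibrium quantity: Q_tax = 211/8
Reduction in quantity: Q* - Q_tax = 105/8
DWL = (1/2) * tax * (Q* - Q_tax)
DWL = (1/2) * 7 * 105/8 = 735/16

735/16


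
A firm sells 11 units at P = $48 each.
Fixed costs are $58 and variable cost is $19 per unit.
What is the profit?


Total Revenue = P * Q = 48 * 11 = $528
Total Cost = FC + VC*Q = 58 + 19*11 = $267
Profit = TR - TC = 528 - 267 = $261

$261


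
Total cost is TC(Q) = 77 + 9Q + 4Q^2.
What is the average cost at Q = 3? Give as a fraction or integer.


TC(3) = 77 + 9*3 + 4*3^2
TC(3) = 77 + 27 + 36 = 140
AC = TC/Q = 140/3 = 140/3

140/3


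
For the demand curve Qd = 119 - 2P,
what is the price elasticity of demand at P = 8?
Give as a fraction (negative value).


dQ/dP = -2
At P = 8: Q = 119 - 2*8 = 103
E = (dQ/dP)(P/Q) = (-2)(8/103) = -16/103

-16/103


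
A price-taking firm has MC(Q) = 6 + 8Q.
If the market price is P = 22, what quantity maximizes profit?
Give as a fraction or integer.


In perfect competition, profit is maximized where P = MC.
22 = 6 + 8Q
16 = 8Q
Q* = 16/8 = 2

2


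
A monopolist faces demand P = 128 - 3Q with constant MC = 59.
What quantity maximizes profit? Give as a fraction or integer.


TR = P*Q = (128 - 3Q)Q = 128Q - 3Q^2
MR = dTR/dQ = 128 - 6Q
Set MR = MC:
128 - 6Q = 59
69 = 6Q
Q* = 69/6 = 23/2

23/2


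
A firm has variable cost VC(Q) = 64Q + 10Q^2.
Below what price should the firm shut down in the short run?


AVC(Q) = VC(Q)/Q = 64 + 10Q
AVC is increasing in Q, so minimum AVC is at Q -> 0+.
Min AVC = 64
The firm should shut down if P < 64.

64


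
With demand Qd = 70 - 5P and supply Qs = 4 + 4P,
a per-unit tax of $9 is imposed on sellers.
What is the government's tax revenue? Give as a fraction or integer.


With tax on sellers, new supply: Qs' = 4 + 4(P - 9)
= 4P - 32
New equilibrium quantity:
Q_new = 40/3
Tax revenue = tax * Q_new = 9 * 40/3 = 120

120


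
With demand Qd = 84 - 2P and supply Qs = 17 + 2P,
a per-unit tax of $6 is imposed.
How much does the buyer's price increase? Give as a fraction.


With a per-unit tax, the buyer's price increase depends on relative slopes.
Supply slope: d = 2, Demand slope: b = 2
Buyer's price increase = d * tax / (b + d)
= 2 * 6 / (2 + 2)
= 12 / 4 = 3

3


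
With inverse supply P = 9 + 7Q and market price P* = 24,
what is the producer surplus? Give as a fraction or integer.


Minimum supply price (at Q=0): P_min = 9
Quantity supplied at P* = 24:
Q* = (24 - 9)/7 = 15/7
PS = (1/2) * Q* * (P* - P_min)
PS = (1/2) * 15/7 * (24 - 9)
PS = (1/2) * 15/7 * 15 = 225/14

225/14


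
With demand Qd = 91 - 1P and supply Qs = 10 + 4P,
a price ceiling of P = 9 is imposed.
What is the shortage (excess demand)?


At P = 9:
Qd = 91 - 1*9 = 82
Qs = 10 + 4*9 = 46
Shortage = Qd - Qs = 82 - 46 = 36

36


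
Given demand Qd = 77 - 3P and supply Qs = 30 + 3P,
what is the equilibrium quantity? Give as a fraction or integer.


First find equilibrium price:
77 - 3P = 30 + 3P
P* = 47/6 = 47/6
Then substitute into demand:
Q* = 77 - 3 * 47/6 = 107/2

107/2


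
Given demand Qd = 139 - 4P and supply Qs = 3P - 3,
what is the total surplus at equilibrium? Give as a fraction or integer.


Find equilibrium: 139 - 4P = 3P - 3
139 + 3 = 7P
P* = 142/7 = 142/7
Q* = 3*142/7 - 3 = 405/7
Inverse demand: P = 139/4 - Q/4, so P_max = 139/4
Inverse supply: P = 1 + Q/3, so P_min = 1
CS = (1/2) * 405/7 * (139/4 - 142/7) = 164025/392
PS = (1/2) * 405/7 * (142/7 - 1) = 54675/98
TS = CS + PS = 164025/392 + 54675/98 = 54675/56

54675/56


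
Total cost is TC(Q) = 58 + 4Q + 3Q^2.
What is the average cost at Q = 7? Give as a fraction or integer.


TC(7) = 58 + 4*7 + 3*7^2
TC(7) = 58 + 28 + 147 = 233
AC = TC/Q = 233/7 = 233/7

233/7


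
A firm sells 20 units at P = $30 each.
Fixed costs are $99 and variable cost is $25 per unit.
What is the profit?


Total Revenue = P * Q = 30 * 20 = $600
Total Cost = FC + VC*Q = 99 + 25*20 = $599
Profit = TR - TC = 600 - 599 = $1

$1


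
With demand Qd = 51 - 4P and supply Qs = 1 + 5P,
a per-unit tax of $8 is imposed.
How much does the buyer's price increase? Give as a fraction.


With a per-unit tax, the buyer's price increase depends on relative slopes.
Supply slope: d = 5, Demand slope: b = 4
Buyer's price increase = d * tax / (b + d)
= 5 * 8 / (4 + 5)
= 40 / 9 = 40/9

40/9


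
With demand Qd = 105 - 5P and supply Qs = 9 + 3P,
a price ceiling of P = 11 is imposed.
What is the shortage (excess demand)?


At P = 11:
Qd = 105 - 5*11 = 50
Qs = 9 + 3*11 = 42
Shortage = Qd - Qs = 50 - 42 = 8

8


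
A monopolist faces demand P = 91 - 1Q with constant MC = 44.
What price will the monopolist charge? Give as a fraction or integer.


MR = 91 - 2Q
Set MR = MC: 91 - 2Q = 44
Q* = 47/2
Substitute into demand:
P* = 91 - 1*47/2 = 135/2

135/2


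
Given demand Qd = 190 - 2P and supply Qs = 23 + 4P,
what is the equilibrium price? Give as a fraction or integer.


At equilibrium, Qd = Qs.
190 - 2P = 23 + 4P
190 - 23 = 2P + 4P
167 = 6P
P* = 167/6 = 167/6

167/6


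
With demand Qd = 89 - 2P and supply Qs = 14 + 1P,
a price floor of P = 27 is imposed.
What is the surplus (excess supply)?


At P = 27:
Qd = 89 - 2*27 = 35
Qs = 14 + 1*27 = 41
Surplus = Qs - Qd = 41 - 35 = 6

6


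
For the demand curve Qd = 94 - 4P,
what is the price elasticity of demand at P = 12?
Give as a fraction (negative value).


dQ/dP = -4
At P = 12: Q = 94 - 4*12 = 46
E = (dQ/dP)(P/Q) = (-4)(12/46) = -24/23

-24/23


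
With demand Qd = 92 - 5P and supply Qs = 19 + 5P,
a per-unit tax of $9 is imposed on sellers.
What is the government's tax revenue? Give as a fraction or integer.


With tax on sellers, new supply: Qs' = 19 + 5(P - 9)
= 5P - 26
New equilibrium quantity:
Q_new = 33
Tax revenue = tax * Q_new = 9 * 33 = 297

297


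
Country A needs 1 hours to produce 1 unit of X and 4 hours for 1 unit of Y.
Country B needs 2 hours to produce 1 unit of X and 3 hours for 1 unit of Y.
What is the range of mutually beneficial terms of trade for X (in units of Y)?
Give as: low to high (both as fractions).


Opportunity cost of X for Country A = hours_X / hours_Y = 1/4 = 1/4 units of Y
Opportunity cost of X for Country B = hours_X / hours_Y = 2/3 = 2/3 units of Y
Terms of trade must be between the two opportunity costs.
Range: 1/4 to 2/3

1/4 to 2/3


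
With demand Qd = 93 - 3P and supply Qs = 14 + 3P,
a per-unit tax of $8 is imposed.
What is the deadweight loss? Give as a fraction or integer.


Pre-tax equilibrium quantity: Q* = 107/2
Post-tax equilibrium quantity: Q_tax = 83/2
Reduction in quantity: Q* - Q_tax = 12
DWL = (1/2) * tax * (Q* - Q_tax)
DWL = (1/2) * 8 * 12 = 48

48


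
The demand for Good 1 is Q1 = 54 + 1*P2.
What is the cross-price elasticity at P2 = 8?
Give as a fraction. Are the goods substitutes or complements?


dQ1/dP2 = 1
At P2 = 8: Q1 = 54 + 1*8 = 62
Exy = (dQ1/dP2)(P2/Q1) = 1 * 8 / 62 = 4/31
Since Exy > 0, the goods are substitutes.

4/31 (substitutes)


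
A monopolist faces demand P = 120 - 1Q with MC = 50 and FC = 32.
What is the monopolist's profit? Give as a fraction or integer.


MR = MC: 120 - 2Q = 50
Q* = 35
P* = 120 - 1*35 = 85
Profit = (P* - MC)*Q* - FC
= (85 - 50)*35 - 32
= 35*35 - 32
= 1225 - 32 = 1193

1193


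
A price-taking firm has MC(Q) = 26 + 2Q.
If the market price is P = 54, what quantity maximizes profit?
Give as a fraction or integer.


In perfect competition, profit is maximized where P = MC.
54 = 26 + 2Q
28 = 2Q
Q* = 28/2 = 14

14


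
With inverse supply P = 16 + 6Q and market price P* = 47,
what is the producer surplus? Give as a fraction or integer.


Minimum supply price (at Q=0): P_min = 16
Quantity supplied at P* = 47:
Q* = (47 - 16)/6 = 31/6
PS = (1/2) * Q* * (P* - P_min)
PS = (1/2) * 31/6 * (47 - 16)
PS = (1/2) * 31/6 * 31 = 961/12

961/12


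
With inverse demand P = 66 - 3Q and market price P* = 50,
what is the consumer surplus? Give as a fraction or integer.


Maximum willingness to pay (at Q=0): P_max = 66
Quantity demanded at P* = 50:
Q* = (66 - 50)/3 = 16/3
CS = (1/2) * Q* * (P_max - P*)
CS = (1/2) * 16/3 * (66 - 50)
CS = (1/2) * 16/3 * 16 = 128/3

128/3


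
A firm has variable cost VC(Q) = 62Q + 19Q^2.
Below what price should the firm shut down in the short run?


AVC(Q) = VC(Q)/Q = 62 + 19Q
AVC is increasing in Q, so minimum AVC is at Q -> 0+.
Min AVC = 62
The firm should shut down if P < 62.

62


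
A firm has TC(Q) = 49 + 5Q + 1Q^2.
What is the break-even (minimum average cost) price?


AC(Q) = 49/Q + 5 + 1Q
To minimize: dAC/dQ = -49/Q^2 + 1 = 0
Q^2 = 49/1 = 49
Q* = 7
Min AC = 49/7 + 5 + 1*7
Min AC = 7 + 5 + 7 = 19

19


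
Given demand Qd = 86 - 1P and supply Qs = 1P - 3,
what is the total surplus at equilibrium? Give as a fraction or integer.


Find equilibrium: 86 - 1P = 1P - 3
86 + 3 = 2P
P* = 89/2 = 89/2
Q* = 1*89/2 - 3 = 83/2
Inverse demand: P = 86 - Q/1, so P_max = 86
Inverse supply: P = 3 + Q/1, so P_min = 3
CS = (1/2) * 83/2 * (86 - 89/2) = 6889/8
PS = (1/2) * 83/2 * (89/2 - 3) = 6889/8
TS = CS + PS = 6889/8 + 6889/8 = 6889/4

6889/4


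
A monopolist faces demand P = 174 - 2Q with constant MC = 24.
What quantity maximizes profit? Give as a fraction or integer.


TR = P*Q = (174 - 2Q)Q = 174Q - 2Q^2
MR = dTR/dQ = 174 - 4Q
Set MR = MC:
174 - 4Q = 24
150 = 4Q
Q* = 150/4 = 75/2

75/2


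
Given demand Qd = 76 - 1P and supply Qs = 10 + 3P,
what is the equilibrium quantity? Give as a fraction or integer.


First find equilibrium price:
76 - 1P = 10 + 3P
P* = 66/4 = 33/2
Then substitute into demand:
Q* = 76 - 1 * 33/2 = 119/2

119/2


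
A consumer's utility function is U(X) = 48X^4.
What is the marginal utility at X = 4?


MU = dU/dX = 48*4*X^(4-1)
MU = 192*X^3
At X = 4:
MU = 192 * 4^3
MU = 192 * 64 = 12288

12288


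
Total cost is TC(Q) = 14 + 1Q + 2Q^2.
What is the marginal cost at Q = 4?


MC = dTC/dQ = 1 + 2*2*Q
At Q = 4:
MC = 1 + 4*4
MC = 1 + 16 = 17

17


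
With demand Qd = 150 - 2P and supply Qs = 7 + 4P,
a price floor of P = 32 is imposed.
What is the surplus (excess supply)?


At P = 32:
Qd = 150 - 2*32 = 86
Qs = 7 + 4*32 = 135
Surplus = Qs - Qd = 135 - 86 = 49

49


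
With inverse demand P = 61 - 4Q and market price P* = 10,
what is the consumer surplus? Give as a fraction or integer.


Maximum willingness to pay (at Q=0): P_max = 61
Quantity demanded at P* = 10:
Q* = (61 - 10)/4 = 51/4
CS = (1/2) * Q* * (P_max - P*)
CS = (1/2) * 51/4 * (61 - 10)
CS = (1/2) * 51/4 * 51 = 2601/8

2601/8


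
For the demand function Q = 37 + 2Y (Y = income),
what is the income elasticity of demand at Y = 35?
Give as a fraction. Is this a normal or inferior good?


dQ/dY = 2
At Y = 35: Q = 37 + 2*35 = 107
Ey = (dQ/dY)(Y/Q) = 2 * 35 / 107 = 70/107
Since Ey > 0, this is a normal good.

70/107 (normal good)


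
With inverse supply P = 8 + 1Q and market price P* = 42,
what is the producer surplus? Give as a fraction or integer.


Minimum supply price (at Q=0): P_min = 8
Quantity supplied at P* = 42:
Q* = (42 - 8)/1 = 34
PS = (1/2) * Q* * (P* - P_min)
PS = (1/2) * 34 * (42 - 8)
PS = (1/2) * 34 * 34 = 578

578


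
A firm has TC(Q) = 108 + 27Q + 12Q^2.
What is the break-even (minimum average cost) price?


AC(Q) = 108/Q + 27 + 12Q
To minimize: dAC/dQ = -108/Q^2 + 12 = 0
Q^2 = 108/12 = 9
Q* = 3
Min AC = 108/3 + 27 + 12*3
Min AC = 36 + 27 + 36 = 99

99


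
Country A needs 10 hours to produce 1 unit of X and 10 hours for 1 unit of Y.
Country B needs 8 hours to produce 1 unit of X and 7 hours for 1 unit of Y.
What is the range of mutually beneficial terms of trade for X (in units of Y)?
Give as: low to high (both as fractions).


Opportunity cost of X for Country A = hours_X / hours_Y = 10/10 = 1 units of Y
Opportunity cost of X for Country B = hours_X / hours_Y = 8/7 = 8/7 units of Y
Terms of trade must be between the two opportunity costs.
Range: 1 to 8/7

1 to 8/7


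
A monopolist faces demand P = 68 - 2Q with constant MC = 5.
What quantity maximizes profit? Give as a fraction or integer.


TR = P*Q = (68 - 2Q)Q = 68Q - 2Q^2
MR = dTR/dQ = 68 - 4Q
Set MR = MC:
68 - 4Q = 5
63 = 4Q
Q* = 63/4 = 63/4

63/4


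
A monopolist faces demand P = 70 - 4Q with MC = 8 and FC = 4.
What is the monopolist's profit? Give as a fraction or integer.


MR = MC: 70 - 8Q = 8
Q* = 31/4
P* = 70 - 4*31/4 = 39
Profit = (P* - MC)*Q* - FC
= (39 - 8)*31/4 - 4
= 31*31/4 - 4
= 961/4 - 4 = 945/4

945/4


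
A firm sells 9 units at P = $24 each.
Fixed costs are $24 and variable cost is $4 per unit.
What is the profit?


Total Revenue = P * Q = 24 * 9 = $216
Total Cost = FC + VC*Q = 24 + 4*9 = $60
Profit = TR - TC = 216 - 60 = $156

$156


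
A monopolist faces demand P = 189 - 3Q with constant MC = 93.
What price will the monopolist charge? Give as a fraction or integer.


MR = 189 - 6Q
Set MR = MC: 189 - 6Q = 93
Q* = 16
Substitute into demand:
P* = 189 - 3*16 = 141

141


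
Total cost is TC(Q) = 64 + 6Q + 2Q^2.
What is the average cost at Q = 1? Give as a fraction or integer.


TC(1) = 64 + 6*1 + 2*1^2
TC(1) = 64 + 6 + 2 = 72
AC = TC/Q = 72/1 = 72

72


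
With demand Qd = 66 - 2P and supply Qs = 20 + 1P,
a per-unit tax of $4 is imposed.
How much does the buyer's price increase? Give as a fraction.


With a per-unit tax, the buyer's price increase depends on relative slopes.
Supply slope: d = 1, Demand slope: b = 2
Buyer's price increase = d * tax / (b + d)
= 1 * 4 / (2 + 1)
= 4 / 3 = 4/3

4/3


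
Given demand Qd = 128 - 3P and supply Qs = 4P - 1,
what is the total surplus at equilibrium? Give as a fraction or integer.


Find equilibrium: 128 - 3P = 4P - 1
128 + 1 = 7P
P* = 129/7 = 129/7
Q* = 4*129/7 - 1 = 509/7
Inverse demand: P = 128/3 - Q/3, so P_max = 128/3
Inverse supply: P = 1/4 + Q/4, so P_min = 1/4
CS = (1/2) * 509/7 * (128/3 - 129/7) = 259081/294
PS = (1/2) * 509/7 * (129/7 - 1/4) = 259081/392
TS = CS + PS = 259081/294 + 259081/392 = 259081/168

259081/168


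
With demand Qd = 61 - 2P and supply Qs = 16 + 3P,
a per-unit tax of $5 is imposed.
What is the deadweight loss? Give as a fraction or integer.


Pre-tax equilibrium quantity: Q* = 43
Post-tax equilibrium quantity: Q_tax = 37
Reduction in quantity: Q* - Q_tax = 6
DWL = (1/2) * tax * (Q* - Q_tax)
DWL = (1/2) * 5 * 6 = 15

15


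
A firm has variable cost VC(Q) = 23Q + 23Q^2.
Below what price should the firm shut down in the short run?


AVC(Q) = VC(Q)/Q = 23 + 23Q
AVC is increasing in Q, so minimum AVC is at Q -> 0+.
Min AVC = 23
The firm should shut down if P < 23.

23


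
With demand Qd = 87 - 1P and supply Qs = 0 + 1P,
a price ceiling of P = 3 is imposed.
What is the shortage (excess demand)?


At P = 3:
Qd = 87 - 1*3 = 84
Qs = 0 + 1*3 = 3
Shortage = Qd - Qs = 84 - 3 = 81

81


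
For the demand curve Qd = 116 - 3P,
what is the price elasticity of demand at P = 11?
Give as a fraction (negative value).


dQ/dP = -3
At P = 11: Q = 116 - 3*11 = 83
E = (dQ/dP)(P/Q) = (-3)(11/83) = -33/83

-33/83


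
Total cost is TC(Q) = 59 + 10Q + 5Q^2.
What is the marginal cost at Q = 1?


MC = dTC/dQ = 10 + 2*5*Q
At Q = 1:
MC = 10 + 10*1
MC = 10 + 10 = 20

20


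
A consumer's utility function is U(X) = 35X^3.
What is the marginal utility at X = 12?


MU = dU/dX = 35*3*X^(3-1)
MU = 105*X^2
At X = 12:
MU = 105 * 12^2
MU = 105 * 144 = 15120

15120


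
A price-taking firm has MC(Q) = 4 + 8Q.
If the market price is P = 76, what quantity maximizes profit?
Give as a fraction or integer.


In perfect competition, profit is maximized where P = MC.
76 = 4 + 8Q
72 = 8Q
Q* = 72/8 = 9

9


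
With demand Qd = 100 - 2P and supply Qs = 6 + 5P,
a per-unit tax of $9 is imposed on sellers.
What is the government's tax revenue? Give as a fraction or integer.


With tax on sellers, new supply: Qs' = 6 + 5(P - 9)
= 5P - 39
New equilibrium quantity:
Q_new = 422/7
Tax revenue = tax * Q_new = 9 * 422/7 = 3798/7

3798/7


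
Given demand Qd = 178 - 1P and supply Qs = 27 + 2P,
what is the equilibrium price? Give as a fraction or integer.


At equilibrium, Qd = Qs.
178 - 1P = 27 + 2P
178 - 27 = 1P + 2P
151 = 3P
P* = 151/3 = 151/3

151/3


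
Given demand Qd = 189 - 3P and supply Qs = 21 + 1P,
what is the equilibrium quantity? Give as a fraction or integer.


First find equilibrium price:
189 - 3P = 21 + 1P
P* = 168/4 = 42
Then substitute into demand:
Q* = 189 - 3 * 42 = 63

63


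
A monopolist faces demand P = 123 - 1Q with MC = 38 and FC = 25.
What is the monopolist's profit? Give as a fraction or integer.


MR = MC: 123 - 2Q = 38
Q* = 85/2
P* = 123 - 1*85/2 = 161/2
Profit = (P* - MC)*Q* - FC
= (161/2 - 38)*85/2 - 25
= 85/2*85/2 - 25
= 7225/4 - 25 = 7125/4

7125/4


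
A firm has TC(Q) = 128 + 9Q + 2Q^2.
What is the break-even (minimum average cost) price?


AC(Q) = 128/Q + 9 + 2Q
To minimize: dAC/dQ = -128/Q^2 + 2 = 0
Q^2 = 128/2 = 64
Q* = 8
Min AC = 128/8 + 9 + 2*8
Min AC = 16 + 9 + 16 = 41

41


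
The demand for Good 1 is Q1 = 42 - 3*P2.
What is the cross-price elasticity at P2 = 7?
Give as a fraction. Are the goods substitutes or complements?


dQ1/dP2 = -3
At P2 = 7: Q1 = 42 - 3*7 = 21
Exy = (dQ1/dP2)(P2/Q1) = -3 * 7 / 21 = -1
Since Exy < 0, the goods are complements.

-1 (complements)


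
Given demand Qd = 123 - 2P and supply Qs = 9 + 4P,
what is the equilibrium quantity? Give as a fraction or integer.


First find equilibrium price:
123 - 2P = 9 + 4P
P* = 114/6 = 19
Then substitute into demand:
Q* = 123 - 2 * 19 = 85

85


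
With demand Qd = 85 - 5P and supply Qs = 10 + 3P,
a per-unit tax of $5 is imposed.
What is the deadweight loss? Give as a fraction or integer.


Pre-tax equilibrium quantity: Q* = 305/8
Post-tax equilibrium quantity: Q_tax = 115/4
Reduction in quantity: Q* - Q_tax = 75/8
DWL = (1/2) * tax * (Q* - Q_tax)
DWL = (1/2) * 5 * 75/8 = 375/16

375/16


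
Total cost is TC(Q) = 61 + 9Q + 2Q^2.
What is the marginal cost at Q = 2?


MC = dTC/dQ = 9 + 2*2*Q
At Q = 2:
MC = 9 + 4*2
MC = 9 + 8 = 17

17


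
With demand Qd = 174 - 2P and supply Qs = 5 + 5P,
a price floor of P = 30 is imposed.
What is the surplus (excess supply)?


At P = 30:
Qd = 174 - 2*30 = 114
Qs = 5 + 5*30 = 155
Surplus = Qs - Qd = 155 - 114 = 41

41


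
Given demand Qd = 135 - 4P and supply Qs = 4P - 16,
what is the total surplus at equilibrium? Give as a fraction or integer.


Find equilibrium: 135 - 4P = 4P - 16
135 + 16 = 8P
P* = 151/8 = 151/8
Q* = 4*151/8 - 16 = 119/2
Inverse demand: P = 135/4 - Q/4, so P_max = 135/4
Inverse supply: P = 4 + Q/4, so P_min = 4
CS = (1/2) * 119/2 * (135/4 - 151/8) = 14161/32
PS = (1/2) * 119/2 * (151/8 - 4) = 14161/32
TS = CS + PS = 14161/32 + 14161/32 = 14161/16

14161/16


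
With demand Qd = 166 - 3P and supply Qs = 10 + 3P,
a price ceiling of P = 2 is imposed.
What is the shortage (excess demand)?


At P = 2:
Qd = 166 - 3*2 = 160
Qs = 10 + 3*2 = 16
Shortage = Qd - Qs = 160 - 16 = 144

144


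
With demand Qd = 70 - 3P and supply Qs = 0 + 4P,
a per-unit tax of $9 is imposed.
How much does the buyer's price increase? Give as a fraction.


With a per-unit tax, the buyer's price increase depends on relative slopes.
Supply slope: d = 4, Demand slope: b = 3
Buyer's price increase = d * tax / (b + d)
= 4 * 9 / (3 + 4)
= 36 / 7 = 36/7

36/7


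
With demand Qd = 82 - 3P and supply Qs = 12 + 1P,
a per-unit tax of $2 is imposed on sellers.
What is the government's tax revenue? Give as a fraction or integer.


With tax on sellers, new supply: Qs' = 12 + 1(P - 2)
= 10 + 1P
New equilibrium quantity:
Q_new = 28
Tax revenue = tax * Q_new = 2 * 28 = 56

56


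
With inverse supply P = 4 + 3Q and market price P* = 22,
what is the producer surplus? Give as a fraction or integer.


Minimum supply price (at Q=0): P_min = 4
Quantity supplied at P* = 22:
Q* = (22 - 4)/3 = 6
PS = (1/2) * Q* * (P* - P_min)
PS = (1/2) * 6 * (22 - 4)
PS = (1/2) * 6 * 18 = 54

54


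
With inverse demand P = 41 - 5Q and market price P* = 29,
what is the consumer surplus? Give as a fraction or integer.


Maximum willingness to pay (at Q=0): P_max = 41
Quantity demanded at P* = 29:
Q* = (41 - 29)/5 = 12/5
CS = (1/2) * Q* * (P_max - P*)
CS = (1/2) * 12/5 * (41 - 29)
CS = (1/2) * 12/5 * 12 = 72/5

72/5


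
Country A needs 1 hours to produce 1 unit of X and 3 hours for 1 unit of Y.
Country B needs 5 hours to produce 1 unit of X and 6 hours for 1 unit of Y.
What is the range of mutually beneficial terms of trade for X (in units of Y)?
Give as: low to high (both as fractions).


Opportunity cost of X for Country A = hours_X / hours_Y = 1/3 = 1/3 units of Y
Opportunity cost of X for Country B = hours_X / hours_Y = 5/6 = 5/6 units of Y
Terms of trade must be between the two opportunity costs.
Range: 1/3 to 5/6

1/3 to 5/6


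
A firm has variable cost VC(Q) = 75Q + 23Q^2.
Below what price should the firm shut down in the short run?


AVC(Q) = VC(Q)/Q = 75 + 23Q
AVC is increasing in Q, so minimum AVC is at Q -> 0+.
Min AVC = 75
The firm should shut down if P < 75.

75


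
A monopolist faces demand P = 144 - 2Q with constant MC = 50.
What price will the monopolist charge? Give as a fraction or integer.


MR = 144 - 4Q
Set MR = MC: 144 - 4Q = 50
Q* = 47/2
Substitute into demand:
P* = 144 - 2*47/2 = 97

97


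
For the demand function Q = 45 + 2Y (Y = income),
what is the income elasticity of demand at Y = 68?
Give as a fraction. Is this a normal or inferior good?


dQ/dY = 2
At Y = 68: Q = 45 + 2*68 = 181
Ey = (dQ/dY)(Y/Q) = 2 * 68 / 181 = 136/181
Since Ey > 0, this is a normal good.

136/181 (normal good)


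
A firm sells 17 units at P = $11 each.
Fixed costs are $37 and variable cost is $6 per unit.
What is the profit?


Total Revenue = P * Q = 11 * 17 = $187
Total Cost = FC + VC*Q = 37 + 6*17 = $139
Profit = TR - TC = 187 - 139 = $48

$48


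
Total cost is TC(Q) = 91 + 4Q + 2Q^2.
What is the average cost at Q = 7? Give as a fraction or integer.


TC(7) = 91 + 4*7 + 2*7^2
TC(7) = 91 + 28 + 98 = 217
AC = TC/Q = 217/7 = 31

31


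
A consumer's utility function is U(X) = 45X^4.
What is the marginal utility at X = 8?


MU = dU/dX = 45*4*X^(4-1)
MU = 180*X^3
At X = 8:
MU = 180 * 8^3
MU = 180 * 512 = 92160

92160


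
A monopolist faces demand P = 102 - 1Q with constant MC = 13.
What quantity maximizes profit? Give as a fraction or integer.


TR = P*Q = (102 - 1Q)Q = 102Q - 1Q^2
MR = dTR/dQ = 102 - 2Q
Set MR = MC:
102 - 2Q = 13
89 = 2Q
Q* = 89/2 = 89/2

89/2


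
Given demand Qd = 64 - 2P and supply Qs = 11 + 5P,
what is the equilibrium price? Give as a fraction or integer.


At equilibrium, Qd = Qs.
64 - 2P = 11 + 5P
64 - 11 = 2P + 5P
53 = 7P
P* = 53/7 = 53/7

53/7


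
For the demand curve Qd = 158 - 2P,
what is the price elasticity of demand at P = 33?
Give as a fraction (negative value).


dQ/dP = -2
At P = 33: Q = 158 - 2*33 = 92
E = (dQ/dP)(P/Q) = (-2)(33/92) = -33/46

-33/46


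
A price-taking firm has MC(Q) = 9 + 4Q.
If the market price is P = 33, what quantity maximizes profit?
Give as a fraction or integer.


In perfect competition, profit is maximized where P = MC.
33 = 9 + 4Q
24 = 4Q
Q* = 24/4 = 6

6


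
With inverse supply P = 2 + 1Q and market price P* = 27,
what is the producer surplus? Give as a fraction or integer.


Minimum supply price (at Q=0): P_min = 2
Quantity supplied at P* = 27:
Q* = (27 - 2)/1 = 25
PS = (1/2) * Q* * (P* - P_min)
PS = (1/2) * 25 * (27 - 2)
PS = (1/2) * 25 * 25 = 625/2

625/2


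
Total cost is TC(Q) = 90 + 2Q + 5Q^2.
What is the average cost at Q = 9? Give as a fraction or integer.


TC(9) = 90 + 2*9 + 5*9^2
TC(9) = 90 + 18 + 405 = 513
AC = TC/Q = 513/9 = 57

57


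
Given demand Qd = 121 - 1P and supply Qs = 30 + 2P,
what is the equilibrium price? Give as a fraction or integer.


At equilibrium, Qd = Qs.
121 - 1P = 30 + 2P
121 - 30 = 1P + 2P
91 = 3P
P* = 91/3 = 91/3

91/3


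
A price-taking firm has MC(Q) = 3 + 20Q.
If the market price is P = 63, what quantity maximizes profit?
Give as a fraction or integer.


In perfect competition, profit is maximized where P = MC.
63 = 3 + 20Q
60 = 20Q
Q* = 60/20 = 3

3


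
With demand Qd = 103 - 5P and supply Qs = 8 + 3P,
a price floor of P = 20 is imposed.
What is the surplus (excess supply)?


At P = 20:
Qd = 103 - 5*20 = 3
Qs = 8 + 3*20 = 68
Surplus = Qs - Qd = 68 - 3 = 65

65


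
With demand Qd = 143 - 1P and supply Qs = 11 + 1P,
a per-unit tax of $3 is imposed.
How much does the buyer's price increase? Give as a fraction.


With a per-unit tax, the buyer's price increase depends on relative slopes.
Supply slope: d = 1, Demand slope: b = 1
Buyer's price increase = d * tax / (b + d)
= 1 * 3 / (1 + 1)
= 3 / 2 = 3/2

3/2


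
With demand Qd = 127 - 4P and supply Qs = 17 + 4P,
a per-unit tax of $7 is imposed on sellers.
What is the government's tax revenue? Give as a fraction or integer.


With tax on sellers, new supply: Qs' = 17 + 4(P - 7)
= 4P - 11
New equilibrium quantity:
Q_new = 58
Tax revenue = tax * Q_new = 7 * 58 = 406

406


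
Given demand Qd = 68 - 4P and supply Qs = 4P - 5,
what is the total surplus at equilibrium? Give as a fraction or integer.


Find equilibrium: 68 - 4P = 4P - 5
68 + 5 = 8P
P* = 73/8 = 73/8
Q* = 4*73/8 - 5 = 63/2
Inverse demand: P = 17 - Q/4, so P_max = 17
Inverse supply: P = 5/4 + Q/4, so P_min = 5/4
CS = (1/2) * 63/2 * (17 - 73/8) = 3969/32
PS = (1/2) * 63/2 * (73/8 - 5/4) = 3969/32
TS = CS + PS = 3969/32 + 3969/32 = 3969/16

3969/16


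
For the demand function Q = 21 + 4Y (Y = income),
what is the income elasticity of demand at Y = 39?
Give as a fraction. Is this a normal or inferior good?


dQ/dY = 4
At Y = 39: Q = 21 + 4*39 = 177
Ey = (dQ/dY)(Y/Q) = 4 * 39 / 177 = 52/59
Since Ey > 0, this is a normal good.

52/59 (normal good)


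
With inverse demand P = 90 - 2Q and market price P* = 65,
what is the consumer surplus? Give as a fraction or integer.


Maximum willingness to pay (at Q=0): P_max = 90
Quantity demanded at P* = 65:
Q* = (90 - 65)/2 = 25/2
CS = (1/2) * Q* * (P_max - P*)
CS = (1/2) * 25/2 * (90 - 65)
CS = (1/2) * 25/2 * 25 = 625/4

625/4


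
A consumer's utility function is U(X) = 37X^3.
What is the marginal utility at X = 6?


MU = dU/dX = 37*3*X^(3-1)
MU = 111*X^2
At X = 6:
MU = 111 * 6^2
MU = 111 * 36 = 3996

3996


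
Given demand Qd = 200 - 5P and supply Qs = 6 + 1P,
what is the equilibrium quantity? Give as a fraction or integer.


First find equilibrium price:
200 - 5P = 6 + 1P
P* = 194/6 = 97/3
Then substitute into demand:
Q* = 200 - 5 * 97/3 = 115/3

115/3


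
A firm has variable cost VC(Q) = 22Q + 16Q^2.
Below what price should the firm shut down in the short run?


AVC(Q) = VC(Q)/Q = 22 + 16Q
AVC is increasing in Q, so minimum AVC is at Q -> 0+.
Min AVC = 22
The firm should shut down if P < 22.

22


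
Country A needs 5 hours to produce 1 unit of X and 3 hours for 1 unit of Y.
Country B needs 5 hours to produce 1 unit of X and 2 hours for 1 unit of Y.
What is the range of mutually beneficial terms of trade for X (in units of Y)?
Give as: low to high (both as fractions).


Opportunity cost of X for Country A = hours_X / hours_Y = 5/3 = 5/3 units of Y
Opportunity cost of X for Country B = hours_X / hours_Y = 5/2 = 5/2 units of Y
Terms of trade must be between the two opportunity costs.
Range: 5/3 to 5/2

5/3 to 5/2


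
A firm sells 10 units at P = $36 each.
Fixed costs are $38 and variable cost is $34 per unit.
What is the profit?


Total Revenue = P * Q = 36 * 10 = $360
Total Cost = FC + VC*Q = 38 + 34*10 = $378
Profit = TR - TC = 360 - 378 = $-18

$-18


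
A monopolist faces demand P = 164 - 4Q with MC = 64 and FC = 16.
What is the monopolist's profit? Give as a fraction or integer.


MR = MC: 164 - 8Q = 64
Q* = 25/2
P* = 164 - 4*25/2 = 114
Profit = (P* - MC)*Q* - FC
= (114 - 64)*25/2 - 16
= 50*25/2 - 16
= 625 - 16 = 609

609


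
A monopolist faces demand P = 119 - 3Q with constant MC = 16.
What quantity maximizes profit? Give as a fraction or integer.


TR = P*Q = (119 - 3Q)Q = 119Q - 3Q^2
MR = dTR/dQ = 119 - 6Q
Set MR = MC:
119 - 6Q = 16
103 = 6Q
Q* = 103/6 = 103/6

103/6


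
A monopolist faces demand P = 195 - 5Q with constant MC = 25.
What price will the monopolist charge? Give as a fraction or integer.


MR = 195 - 10Q
Set MR = MC: 195 - 10Q = 25
Q* = 17
Substitute into demand:
P* = 195 - 5*17 = 110

110


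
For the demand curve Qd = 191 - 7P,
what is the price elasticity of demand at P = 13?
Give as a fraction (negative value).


dQ/dP = -7
At P = 13: Q = 191 - 7*13 = 100
E = (dQ/dP)(P/Q) = (-7)(13/100) = -91/100

-91/100


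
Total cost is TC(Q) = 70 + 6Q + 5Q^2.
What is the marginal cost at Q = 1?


MC = dTC/dQ = 6 + 2*5*Q
At Q = 1:
MC = 6 + 10*1
MC = 6 + 10 = 16

16


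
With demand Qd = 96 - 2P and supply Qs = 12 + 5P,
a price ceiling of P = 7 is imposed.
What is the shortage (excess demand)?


At P = 7:
Qd = 96 - 2*7 = 82
Qs = 12 + 5*7 = 47
Shortage = Qd - Qs = 82 - 47 = 35

35


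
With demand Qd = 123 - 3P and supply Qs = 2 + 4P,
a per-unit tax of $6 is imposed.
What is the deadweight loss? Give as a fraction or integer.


Pre-tax equilibrium quantity: Q* = 498/7
Post-tax equilibrium quantity: Q_tax = 426/7
Reduction in quantity: Q* - Q_tax = 72/7
DWL = (1/2) * tax * (Q* - Q_tax)
DWL = (1/2) * 6 * 72/7 = 216/7

216/7


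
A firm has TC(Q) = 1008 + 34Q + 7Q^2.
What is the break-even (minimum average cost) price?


AC(Q) = 1008/Q + 34 + 7Q
To minimize: dAC/dQ = -1008/Q^2 + 7 = 0
Q^2 = 1008/7 = 144
Q* = 12
Min AC = 1008/12 + 34 + 7*12
Min AC = 84 + 34 + 84 = 202

202


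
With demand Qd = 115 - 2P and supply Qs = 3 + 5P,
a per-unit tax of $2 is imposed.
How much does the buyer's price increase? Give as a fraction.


With a per-unit tax, the buyer's price increase depends on relative slopes.
Supply slope: d = 5, Demand slope: b = 2
Buyer's price increase = d * tax / (b + d)
= 5 * 2 / (2 + 5)
= 10 / 7 = 10/7

10/7


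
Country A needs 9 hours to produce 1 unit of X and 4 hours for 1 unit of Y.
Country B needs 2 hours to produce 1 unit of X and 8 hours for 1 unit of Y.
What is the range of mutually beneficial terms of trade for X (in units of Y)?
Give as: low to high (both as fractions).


Opportunity cost of X for Country A = hours_X / hours_Y = 9/4 = 9/4 units of Y
Opportunity cost of X for Country B = hours_X / hours_Y = 2/8 = 1/4 units of Y
Terms of trade must be between the two opportunity costs.
Range: 1/4 to 9/4

1/4 to 9/4


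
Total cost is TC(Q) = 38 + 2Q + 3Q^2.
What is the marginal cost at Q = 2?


MC = dTC/dQ = 2 + 2*3*Q
At Q = 2:
MC = 2 + 6*2
MC = 2 + 12 = 14

14


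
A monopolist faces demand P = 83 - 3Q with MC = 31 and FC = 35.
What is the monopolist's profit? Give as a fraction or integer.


MR = MC: 83 - 6Q = 31
Q* = 26/3
P* = 83 - 3*26/3 = 57
Profit = (P* - MC)*Q* - FC
= (57 - 31)*26/3 - 35
= 26*26/3 - 35
= 676/3 - 35 = 571/3

571/3


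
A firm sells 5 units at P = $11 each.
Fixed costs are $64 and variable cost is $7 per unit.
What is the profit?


Total Revenue = P * Q = 11 * 5 = $55
Total Cost = FC + VC*Q = 64 + 7*5 = $99
Profit = TR - TC = 55 - 99 = $-44

$-44


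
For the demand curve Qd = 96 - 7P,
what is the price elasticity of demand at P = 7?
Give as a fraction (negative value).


dQ/dP = -7
At P = 7: Q = 96 - 7*7 = 47
E = (dQ/dP)(P/Q) = (-7)(7/47) = -49/47

-49/47


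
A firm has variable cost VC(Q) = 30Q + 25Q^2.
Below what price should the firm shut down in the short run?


AVC(Q) = VC(Q)/Q = 30 + 25Q
AVC is increasing in Q, so minimum AVC is at Q -> 0+.
Min AVC = 30
The firm should shut down if P < 30.

30


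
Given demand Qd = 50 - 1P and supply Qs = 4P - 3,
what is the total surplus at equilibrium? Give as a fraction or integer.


Find equilibrium: 50 - 1P = 4P - 3
50 + 3 = 5P
P* = 53/5 = 53/5
Q* = 4*53/5 - 3 = 197/5
Inverse demand: P = 50 - Q/1, so P_max = 50
Inverse supply: P = 3/4 + Q/4, so P_min = 3/4
CS = (1/2) * 197/5 * (50 - 53/5) = 38809/50
PS = (1/2) * 197/5 * (53/5 - 3/4) = 38809/200
TS = CS + PS = 38809/50 + 38809/200 = 38809/40

38809/40


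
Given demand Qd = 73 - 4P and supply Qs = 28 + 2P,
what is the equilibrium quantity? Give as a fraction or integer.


First find equilibrium price:
73 - 4P = 28 + 2P
P* = 45/6 = 15/2
Then substitute into demand:
Q* = 73 - 4 * 15/2 = 43

43


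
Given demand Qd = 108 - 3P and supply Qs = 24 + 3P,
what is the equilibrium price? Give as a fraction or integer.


At equilibrium, Qd = Qs.
108 - 3P = 24 + 3P
108 - 24 = 3P + 3P
84 = 6P
P* = 84/6 = 14

14


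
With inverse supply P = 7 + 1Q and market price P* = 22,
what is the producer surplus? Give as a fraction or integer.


Minimum supply price (at Q=0): P_min = 7
Quantity supplied at P* = 22:
Q* = (22 - 7)/1 = 15
PS = (1/2) * Q* * (P* - P_min)
PS = (1/2) * 15 * (22 - 7)
PS = (1/2) * 15 * 15 = 225/2

225/2


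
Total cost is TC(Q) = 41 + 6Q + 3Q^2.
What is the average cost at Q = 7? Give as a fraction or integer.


TC(7) = 41 + 6*7 + 3*7^2
TC(7) = 41 + 42 + 147 = 230
AC = TC/Q = 230/7 = 230/7

230/7


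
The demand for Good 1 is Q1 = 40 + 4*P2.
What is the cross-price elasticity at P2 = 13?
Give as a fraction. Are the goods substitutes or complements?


dQ1/dP2 = 4
At P2 = 13: Q1 = 40 + 4*13 = 92
Exy = (dQ1/dP2)(P2/Q1) = 4 * 13 / 92 = 13/23
Since Exy > 0, the goods are substitutes.

13/23 (substitutes)


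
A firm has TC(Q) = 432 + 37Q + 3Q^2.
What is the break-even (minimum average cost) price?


AC(Q) = 432/Q + 37 + 3Q
To minimize: dAC/dQ = -432/Q^2 + 3 = 0
Q^2 = 432/3 = 144
Q* = 12
Min AC = 432/12 + 37 + 3*12
Min AC = 36 + 37 + 36 = 109

109


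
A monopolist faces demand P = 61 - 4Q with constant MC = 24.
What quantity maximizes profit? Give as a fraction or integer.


TR = P*Q = (61 - 4Q)Q = 61Q - 4Q^2
MR = dTR/dQ = 61 - 8Q
Set MR = MC:
61 - 8Q = 24
37 = 8Q
Q* = 37/8 = 37/8

37/8


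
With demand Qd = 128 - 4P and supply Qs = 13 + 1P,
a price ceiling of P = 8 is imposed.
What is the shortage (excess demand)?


At P = 8:
Qd = 128 - 4*8 = 96
Qs = 13 + 1*8 = 21
Shortage = Qd - Qs = 96 - 21 = 75

75


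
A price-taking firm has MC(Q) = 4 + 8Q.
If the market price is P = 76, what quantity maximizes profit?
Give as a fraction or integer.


In perfect competition, profit is maximized where P = MC.
76 = 4 + 8Q
72 = 8Q
Q* = 72/8 = 9

9


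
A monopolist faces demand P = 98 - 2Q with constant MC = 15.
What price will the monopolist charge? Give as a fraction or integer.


MR = 98 - 4Q
Set MR = MC: 98 - 4Q = 15
Q* = 83/4
Substitute into demand:
P* = 98 - 2*83/4 = 113/2

113/2


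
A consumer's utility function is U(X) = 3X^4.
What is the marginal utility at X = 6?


MU = dU/dX = 3*4*X^(4-1)
MU = 12*X^3
At X = 6:
MU = 12 * 6^3
MU = 12 * 216 = 2592

2592


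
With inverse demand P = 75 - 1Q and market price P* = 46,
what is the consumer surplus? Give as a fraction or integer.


Maximum willingness to pay (at Q=0): P_max = 75
Quantity demanded at P* = 46:
Q* = (75 - 46)/1 = 29
CS = (1/2) * Q* * (P_max - P*)
CS = (1/2) * 29 * (75 - 46)
CS = (1/2) * 29 * 29 = 841/2

841/2


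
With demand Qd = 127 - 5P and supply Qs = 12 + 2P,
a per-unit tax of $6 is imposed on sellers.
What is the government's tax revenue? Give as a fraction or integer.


With tax on sellers, new supply: Qs' = 12 + 2(P - 6)
= 0 + 2P
New equilibrium quantity:
Q_new = 254/7
Tax revenue = tax * Q_new = 6 * 254/7 = 1524/7

1524/7


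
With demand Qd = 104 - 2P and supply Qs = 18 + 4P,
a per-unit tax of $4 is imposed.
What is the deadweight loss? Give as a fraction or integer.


Pre-tax equilibrium quantity: Q* = 226/3
Post-tax equilibrium quantity: Q_tax = 70
Reduction in quantity: Q* - Q_tax = 16/3
DWL = (1/2) * tax * (Q* - Q_tax)
DWL = (1/2) * 4 * 16/3 = 32/3

32/3


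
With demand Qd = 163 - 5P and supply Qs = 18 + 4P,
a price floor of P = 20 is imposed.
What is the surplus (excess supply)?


At P = 20:
Qd = 163 - 5*20 = 63
Qs = 18 + 4*20 = 98
Surplus = Qs - Qd = 98 - 63 = 35

35


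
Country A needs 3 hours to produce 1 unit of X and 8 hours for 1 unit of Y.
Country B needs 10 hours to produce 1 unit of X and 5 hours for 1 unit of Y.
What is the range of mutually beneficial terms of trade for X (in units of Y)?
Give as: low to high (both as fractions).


Opportunity cost of X for Country A = hours_X / hours_Y = 3/8 = 3/8 units of Y
Opportunity cost of X for Country B = hours_X / hours_Y = 10/5 = 2 units of Y
Terms of trade must be between the two opportunity costs.
Range: 3/8 to 2

3/8 to 2


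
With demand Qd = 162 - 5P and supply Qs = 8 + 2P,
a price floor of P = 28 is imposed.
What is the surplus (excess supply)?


At P = 28:
Qd = 162 - 5*28 = 22
Qs = 8 + 2*28 = 64
Surplus = Qs - Qd = 64 - 22 = 42

42


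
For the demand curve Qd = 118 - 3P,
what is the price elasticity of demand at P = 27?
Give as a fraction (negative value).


dQ/dP = -3
At P = 27: Q = 118 - 3*27 = 37
E = (dQ/dP)(P/Q) = (-3)(27/37) = -81/37

-81/37


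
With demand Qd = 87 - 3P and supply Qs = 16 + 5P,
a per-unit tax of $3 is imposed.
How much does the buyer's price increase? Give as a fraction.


With a per-unit tax, the buyer's price increase depends on relative slopes.
Supply slope: d = 5, Demand slope: b = 3
Buyer's price increase = d * tax / (b + d)
= 5 * 3 / (3 + 5)
= 15 / 8 = 15/8

15/8


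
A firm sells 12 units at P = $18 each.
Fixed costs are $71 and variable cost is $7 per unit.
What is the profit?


Total Revenue = P * Q = 18 * 12 = $216
Total Cost = FC + VC*Q = 71 + 7*12 = $155
Profit = TR - TC = 216 - 155 = $61

$61


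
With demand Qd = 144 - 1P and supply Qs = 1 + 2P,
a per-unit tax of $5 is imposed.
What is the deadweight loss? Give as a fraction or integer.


Pre-tax equilibrium quantity: Q* = 289/3
Post-tax equilibrium quantity: Q_tax = 93
Reduction in quantity: Q* - Q_tax = 10/3
DWL = (1/2) * tax * (Q* - Q_tax)
DWL = (1/2) * 5 * 10/3 = 25/3

25/3
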